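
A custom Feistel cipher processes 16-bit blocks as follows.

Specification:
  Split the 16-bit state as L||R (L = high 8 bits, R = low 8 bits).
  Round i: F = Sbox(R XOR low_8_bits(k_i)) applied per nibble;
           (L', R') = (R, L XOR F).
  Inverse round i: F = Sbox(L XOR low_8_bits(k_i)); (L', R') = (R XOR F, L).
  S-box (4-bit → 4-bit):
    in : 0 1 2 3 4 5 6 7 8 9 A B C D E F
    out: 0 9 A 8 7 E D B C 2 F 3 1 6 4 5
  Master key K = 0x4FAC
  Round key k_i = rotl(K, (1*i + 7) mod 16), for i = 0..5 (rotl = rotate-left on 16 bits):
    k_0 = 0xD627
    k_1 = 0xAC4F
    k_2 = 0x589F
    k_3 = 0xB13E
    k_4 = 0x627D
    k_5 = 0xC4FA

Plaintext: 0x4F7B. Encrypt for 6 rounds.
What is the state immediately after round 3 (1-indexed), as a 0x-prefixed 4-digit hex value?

0x3258

s_0 = plaintext = 0x4F7B
s_1 = Round(s_0, k_0) = 0x7BAE
s_2 = Round(s_1, k_1) = 0xAE32
s_3 = Round(s_2, k_2) = 0x3258
s_4 = Round(s_3, k_3) = 0x58EF
s_5 = Round(s_4, k_4) = 0xEF72
s_6 = Round(s_5, k_5) = 0x7223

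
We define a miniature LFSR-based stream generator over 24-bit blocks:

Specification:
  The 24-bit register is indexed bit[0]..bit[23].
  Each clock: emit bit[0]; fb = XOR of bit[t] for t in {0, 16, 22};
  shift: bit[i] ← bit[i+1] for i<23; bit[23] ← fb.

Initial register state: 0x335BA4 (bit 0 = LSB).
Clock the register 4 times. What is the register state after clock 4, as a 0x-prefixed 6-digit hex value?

reg_0 = 0x335BA4
clock 1: out=0, reg = 0x99ADD2
clock 2: out=0, reg = 0xCCD6E9
clock 3: out=1, reg = 0x666B74
clock 4: out=0, reg = 0xB335BA

0xB335BA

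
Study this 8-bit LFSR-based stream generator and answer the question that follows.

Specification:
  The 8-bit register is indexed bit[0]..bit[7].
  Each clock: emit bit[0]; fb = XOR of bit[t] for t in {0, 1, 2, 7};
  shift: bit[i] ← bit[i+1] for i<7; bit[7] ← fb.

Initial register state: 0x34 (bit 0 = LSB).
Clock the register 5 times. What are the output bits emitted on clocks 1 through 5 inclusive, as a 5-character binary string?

reg_0 = 0x34
clock 1: out=0, reg = 0x9A
clock 2: out=0, reg = 0x4D
clock 3: out=1, reg = 0x26
clock 4: out=0, reg = 0x13
clock 5: out=1, reg = 0x09

00101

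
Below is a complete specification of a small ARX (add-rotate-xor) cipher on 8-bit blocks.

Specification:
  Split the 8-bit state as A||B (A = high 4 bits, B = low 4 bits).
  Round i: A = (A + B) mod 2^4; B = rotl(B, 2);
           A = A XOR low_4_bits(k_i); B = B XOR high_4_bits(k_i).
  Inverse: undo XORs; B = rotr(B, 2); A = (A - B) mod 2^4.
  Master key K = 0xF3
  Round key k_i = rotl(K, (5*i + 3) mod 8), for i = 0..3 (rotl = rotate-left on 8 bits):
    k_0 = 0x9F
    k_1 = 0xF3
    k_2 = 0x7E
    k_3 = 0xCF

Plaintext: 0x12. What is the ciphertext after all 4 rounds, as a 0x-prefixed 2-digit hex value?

0xFA

s_0 = plaintext = 0x12
s_1 = Round(s_0, k_0) = 0xC1
s_2 = Round(s_1, k_1) = 0xEB
s_3 = Round(s_2, k_2) = 0x79
s_4 = Round(s_3, k_3) = 0xFA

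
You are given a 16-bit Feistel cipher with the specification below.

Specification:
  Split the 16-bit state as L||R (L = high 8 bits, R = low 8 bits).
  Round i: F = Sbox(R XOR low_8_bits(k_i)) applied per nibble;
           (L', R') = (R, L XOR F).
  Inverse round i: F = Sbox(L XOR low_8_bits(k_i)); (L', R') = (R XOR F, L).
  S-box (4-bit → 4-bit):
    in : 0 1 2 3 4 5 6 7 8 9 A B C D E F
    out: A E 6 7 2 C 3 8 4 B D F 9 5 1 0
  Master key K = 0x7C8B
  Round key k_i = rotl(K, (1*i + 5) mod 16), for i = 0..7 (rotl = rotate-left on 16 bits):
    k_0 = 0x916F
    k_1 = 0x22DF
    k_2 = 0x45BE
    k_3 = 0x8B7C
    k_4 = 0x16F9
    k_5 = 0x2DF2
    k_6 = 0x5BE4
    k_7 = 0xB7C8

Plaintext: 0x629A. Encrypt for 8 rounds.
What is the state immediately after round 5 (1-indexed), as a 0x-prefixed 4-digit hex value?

s_0 = plaintext = 0x629A
s_1 = Round(s_0, k_0) = 0x9A6E
s_2 = Round(s_1, k_1) = 0x6E64
s_3 = Round(s_2, k_2) = 0x6433
s_4 = Round(s_3, k_3) = 0x3344
s_5 = Round(s_4, k_4) = 0x44C6
s_6 = Round(s_5, k_5) = 0xC636
s_7 = Round(s_6, k_6) = 0x3690
s_8 = Round(s_7, k_7) = 0x90F2

0x44C6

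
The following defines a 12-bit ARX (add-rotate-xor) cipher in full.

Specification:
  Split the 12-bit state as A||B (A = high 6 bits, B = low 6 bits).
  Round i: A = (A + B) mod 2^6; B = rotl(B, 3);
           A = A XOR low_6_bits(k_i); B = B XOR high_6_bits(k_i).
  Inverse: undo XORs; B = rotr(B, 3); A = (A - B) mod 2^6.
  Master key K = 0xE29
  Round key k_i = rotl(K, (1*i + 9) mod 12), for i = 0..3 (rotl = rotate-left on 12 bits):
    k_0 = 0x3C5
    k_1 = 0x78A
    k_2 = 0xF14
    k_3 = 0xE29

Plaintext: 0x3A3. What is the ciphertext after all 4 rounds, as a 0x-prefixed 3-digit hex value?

0x21B

s_0 = plaintext = 0x3A3
s_1 = Round(s_0, k_0) = 0xD13
s_2 = Round(s_1, k_1) = 0x344
s_3 = Round(s_2, k_2) = 0x15C
s_4 = Round(s_3, k_3) = 0x21B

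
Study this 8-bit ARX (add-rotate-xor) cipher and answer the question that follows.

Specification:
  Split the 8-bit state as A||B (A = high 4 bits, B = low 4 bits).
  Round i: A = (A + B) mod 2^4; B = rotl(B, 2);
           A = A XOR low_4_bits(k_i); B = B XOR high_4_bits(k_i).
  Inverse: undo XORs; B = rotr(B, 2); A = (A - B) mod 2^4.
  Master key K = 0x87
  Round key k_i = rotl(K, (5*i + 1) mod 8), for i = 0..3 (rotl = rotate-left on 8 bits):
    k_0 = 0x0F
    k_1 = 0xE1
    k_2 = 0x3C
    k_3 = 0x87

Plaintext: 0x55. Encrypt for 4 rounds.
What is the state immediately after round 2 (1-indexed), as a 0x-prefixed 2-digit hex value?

s_0 = plaintext = 0x55
s_1 = Round(s_0, k_0) = 0x55
s_2 = Round(s_1, k_1) = 0xBB
s_3 = Round(s_2, k_2) = 0xAD
s_4 = Round(s_3, k_3) = 0x0F

0xBB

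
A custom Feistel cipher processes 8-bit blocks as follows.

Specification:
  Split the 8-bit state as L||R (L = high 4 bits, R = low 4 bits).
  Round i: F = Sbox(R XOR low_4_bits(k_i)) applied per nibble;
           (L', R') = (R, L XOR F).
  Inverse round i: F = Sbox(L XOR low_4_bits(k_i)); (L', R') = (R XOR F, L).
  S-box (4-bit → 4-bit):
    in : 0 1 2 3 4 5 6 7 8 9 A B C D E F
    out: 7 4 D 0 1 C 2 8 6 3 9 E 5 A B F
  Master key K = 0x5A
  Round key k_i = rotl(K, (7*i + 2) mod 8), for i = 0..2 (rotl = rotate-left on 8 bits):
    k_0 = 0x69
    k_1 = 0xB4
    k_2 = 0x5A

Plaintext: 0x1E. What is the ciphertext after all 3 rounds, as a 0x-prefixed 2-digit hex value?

0x42

s_0 = plaintext = 0x1E
s_1 = Round(s_0, k_0) = 0xE9
s_2 = Round(s_1, k_1) = 0x94
s_3 = Round(s_2, k_2) = 0x42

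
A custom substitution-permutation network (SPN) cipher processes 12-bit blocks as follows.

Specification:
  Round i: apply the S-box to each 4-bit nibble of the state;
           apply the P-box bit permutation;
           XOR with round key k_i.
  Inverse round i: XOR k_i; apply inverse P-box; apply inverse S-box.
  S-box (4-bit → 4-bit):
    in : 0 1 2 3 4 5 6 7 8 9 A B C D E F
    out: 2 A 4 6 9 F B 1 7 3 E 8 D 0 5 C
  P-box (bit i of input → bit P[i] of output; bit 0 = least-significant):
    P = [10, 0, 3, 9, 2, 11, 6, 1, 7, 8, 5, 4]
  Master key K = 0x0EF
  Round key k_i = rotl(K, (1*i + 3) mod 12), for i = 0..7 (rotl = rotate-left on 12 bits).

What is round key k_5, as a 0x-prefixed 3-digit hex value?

0xF0E

K = 0x0EF
k_0 = rotl(K, (1*0+3) mod 12) = rotl(K, 3) = 0x778
k_1 = rotl(K, (1*1+3) mod 12) = rotl(K, 4) = 0xEF0
k_2 = rotl(K, (1*2+3) mod 12) = rotl(K, 5) = 0xDE1
k_3 = rotl(K, (1*3+3) mod 12) = rotl(K, 6) = 0xBC3
k_4 = rotl(K, (1*4+3) mod 12) = rotl(K, 7) = 0x787
k_5 = rotl(K, (1*5+3) mod 12) = rotl(K, 8) = 0xF0E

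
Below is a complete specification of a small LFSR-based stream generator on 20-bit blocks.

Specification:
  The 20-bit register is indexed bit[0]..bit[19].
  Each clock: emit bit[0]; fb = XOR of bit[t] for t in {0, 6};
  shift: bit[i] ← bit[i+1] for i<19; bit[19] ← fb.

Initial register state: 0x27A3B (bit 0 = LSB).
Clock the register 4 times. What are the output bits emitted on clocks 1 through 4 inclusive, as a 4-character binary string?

reg_0 = 0x27A3B
clock 1: out=1, reg = 0x93D1D
clock 2: out=1, reg = 0xC9E8E
clock 3: out=0, reg = 0x64F47
clock 4: out=1, reg = 0x327A3

1101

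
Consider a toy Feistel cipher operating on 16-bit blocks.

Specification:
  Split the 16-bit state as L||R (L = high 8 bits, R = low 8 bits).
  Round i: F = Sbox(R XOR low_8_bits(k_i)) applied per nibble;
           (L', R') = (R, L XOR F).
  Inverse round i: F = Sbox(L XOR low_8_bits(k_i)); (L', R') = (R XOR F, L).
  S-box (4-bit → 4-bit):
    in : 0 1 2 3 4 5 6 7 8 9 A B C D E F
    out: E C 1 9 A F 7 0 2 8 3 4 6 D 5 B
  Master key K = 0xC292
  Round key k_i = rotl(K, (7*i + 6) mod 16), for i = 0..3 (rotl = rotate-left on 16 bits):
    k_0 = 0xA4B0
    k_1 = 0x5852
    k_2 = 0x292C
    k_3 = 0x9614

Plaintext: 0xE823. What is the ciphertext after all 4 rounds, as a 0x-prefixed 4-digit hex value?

0xE60B

s_0 = plaintext = 0xE823
s_1 = Round(s_0, k_0) = 0x2361
s_2 = Round(s_1, k_1) = 0x61BA
s_3 = Round(s_2, k_2) = 0xBAE6
s_4 = Round(s_3, k_3) = 0xE60B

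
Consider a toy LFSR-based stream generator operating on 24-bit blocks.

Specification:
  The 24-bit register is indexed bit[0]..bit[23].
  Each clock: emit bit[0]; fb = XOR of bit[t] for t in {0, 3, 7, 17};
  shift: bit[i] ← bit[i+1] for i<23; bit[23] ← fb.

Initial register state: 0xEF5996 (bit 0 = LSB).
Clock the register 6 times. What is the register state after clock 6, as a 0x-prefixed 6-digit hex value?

reg_0 = 0xEF5996
clock 1: out=0, reg = 0x77ACCB
clock 2: out=1, reg = 0x3BD665
clock 3: out=1, reg = 0x1DEB32
clock 4: out=0, reg = 0x0EF599
clock 5: out=1, reg = 0x077ACC
clock 6: out=0, reg = 0x83BD66

0x83BD66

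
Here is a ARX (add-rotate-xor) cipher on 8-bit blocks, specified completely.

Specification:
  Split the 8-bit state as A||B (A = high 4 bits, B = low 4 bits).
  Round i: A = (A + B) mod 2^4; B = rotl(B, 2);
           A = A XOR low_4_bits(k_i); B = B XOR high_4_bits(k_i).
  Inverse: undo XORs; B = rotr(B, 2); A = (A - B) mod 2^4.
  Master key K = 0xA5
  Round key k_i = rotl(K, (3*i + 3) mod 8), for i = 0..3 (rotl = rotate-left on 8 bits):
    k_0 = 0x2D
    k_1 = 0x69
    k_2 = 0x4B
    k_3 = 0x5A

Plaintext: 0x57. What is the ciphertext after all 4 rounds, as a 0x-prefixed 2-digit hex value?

s_0 = plaintext = 0x57
s_1 = Round(s_0, k_0) = 0x1F
s_2 = Round(s_1, k_1) = 0x99
s_3 = Round(s_2, k_2) = 0x92
s_4 = Round(s_3, k_3) = 0x1D

0x1D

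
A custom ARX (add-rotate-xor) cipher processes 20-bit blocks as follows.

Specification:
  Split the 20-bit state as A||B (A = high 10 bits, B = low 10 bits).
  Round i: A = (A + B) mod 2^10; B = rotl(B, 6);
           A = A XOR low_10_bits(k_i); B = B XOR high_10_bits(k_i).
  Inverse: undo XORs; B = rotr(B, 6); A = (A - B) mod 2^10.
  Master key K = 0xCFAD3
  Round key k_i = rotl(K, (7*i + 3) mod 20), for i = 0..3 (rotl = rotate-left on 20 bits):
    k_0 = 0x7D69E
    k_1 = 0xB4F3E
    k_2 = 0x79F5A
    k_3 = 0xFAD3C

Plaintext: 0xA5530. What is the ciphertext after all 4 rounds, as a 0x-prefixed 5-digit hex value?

s_0 = plaintext = 0xA5530
s_1 = Round(s_0, k_0) = 0x56DE6
s_2 = Round(s_1, k_1) = 0x1FF4D
s_3 = Round(s_2, k_2) = 0x25A93
s_4 = Round(s_3, k_3) = 0x85702

0x85702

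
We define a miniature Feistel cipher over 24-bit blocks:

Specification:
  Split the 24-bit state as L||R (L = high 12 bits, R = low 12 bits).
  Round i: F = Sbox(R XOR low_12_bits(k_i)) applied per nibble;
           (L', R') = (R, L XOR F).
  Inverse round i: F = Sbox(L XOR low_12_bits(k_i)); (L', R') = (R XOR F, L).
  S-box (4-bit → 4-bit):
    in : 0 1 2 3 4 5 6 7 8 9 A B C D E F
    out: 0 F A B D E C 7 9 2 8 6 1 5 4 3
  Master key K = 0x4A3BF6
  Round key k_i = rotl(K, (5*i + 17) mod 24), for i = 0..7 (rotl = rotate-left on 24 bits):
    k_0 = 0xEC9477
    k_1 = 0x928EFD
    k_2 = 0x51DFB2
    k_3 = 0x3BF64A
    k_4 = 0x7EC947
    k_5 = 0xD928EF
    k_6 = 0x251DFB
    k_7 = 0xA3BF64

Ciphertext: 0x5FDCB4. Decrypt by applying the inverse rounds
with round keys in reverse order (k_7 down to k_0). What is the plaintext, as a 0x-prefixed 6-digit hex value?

s_0 = ciphertext = 0x5FDCB4
s_1 = InvRound(s_0, k_7) = 0x4965FD
s_2 = InvRound(s_1, k_6) = 0x738496
s_3 = InvRound(s_2, k_5) = 0x7C1738
s_4 = InvRound(s_3, k_4) = 0x3A47C1
s_5 = InvRound(s_4, k_3) = 0x9853A4
s_6 = InvRound(s_5, k_2) = 0xF13985
s_7 = InvRound(s_6, k_1) = 0x6C1F13
s_8 = InvRound(s_7, k_0) = 0x57F6C1

0x57F6C1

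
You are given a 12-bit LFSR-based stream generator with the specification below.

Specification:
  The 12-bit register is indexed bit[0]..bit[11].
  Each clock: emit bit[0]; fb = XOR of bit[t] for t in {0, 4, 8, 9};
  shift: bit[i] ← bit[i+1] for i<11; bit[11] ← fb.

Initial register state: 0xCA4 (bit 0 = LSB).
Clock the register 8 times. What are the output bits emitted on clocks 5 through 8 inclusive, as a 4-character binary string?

reg_0 = 0xCA4
clock 1: out=0, reg = 0x652
clock 2: out=0, reg = 0x329
clock 3: out=1, reg = 0x994
clock 4: out=0, reg = 0x4CA
clock 5: out=0, reg = 0x265
clock 6: out=1, reg = 0x132
clock 7: out=0, reg = 0x099
clock 8: out=1, reg = 0x04C

0101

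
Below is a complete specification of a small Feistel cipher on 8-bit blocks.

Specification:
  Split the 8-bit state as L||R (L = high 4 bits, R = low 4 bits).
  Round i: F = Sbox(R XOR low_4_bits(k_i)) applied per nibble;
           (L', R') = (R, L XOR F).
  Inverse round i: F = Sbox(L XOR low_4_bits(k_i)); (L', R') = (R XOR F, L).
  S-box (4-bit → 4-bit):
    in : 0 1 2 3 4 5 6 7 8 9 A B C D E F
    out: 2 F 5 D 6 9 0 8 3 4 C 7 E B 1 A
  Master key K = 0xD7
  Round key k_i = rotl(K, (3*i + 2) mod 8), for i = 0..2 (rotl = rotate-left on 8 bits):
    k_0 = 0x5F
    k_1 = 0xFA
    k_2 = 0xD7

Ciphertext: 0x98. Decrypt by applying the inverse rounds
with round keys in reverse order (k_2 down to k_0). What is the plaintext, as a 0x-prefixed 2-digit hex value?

0xE4

s_0 = ciphertext = 0x98
s_1 = InvRound(s_0, k_2) = 0x99
s_2 = InvRound(s_1, k_1) = 0x49
s_3 = InvRound(s_2, k_0) = 0xE4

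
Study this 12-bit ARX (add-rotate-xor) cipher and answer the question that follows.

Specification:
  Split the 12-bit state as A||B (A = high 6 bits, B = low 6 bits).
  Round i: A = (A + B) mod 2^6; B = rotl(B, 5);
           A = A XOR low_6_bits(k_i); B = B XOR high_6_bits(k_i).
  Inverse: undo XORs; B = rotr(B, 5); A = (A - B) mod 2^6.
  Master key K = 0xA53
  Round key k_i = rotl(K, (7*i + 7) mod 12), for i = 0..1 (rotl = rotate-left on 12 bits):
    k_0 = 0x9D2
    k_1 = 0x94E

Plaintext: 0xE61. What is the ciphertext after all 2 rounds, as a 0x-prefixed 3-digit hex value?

s_0 = plaintext = 0xE61
s_1 = Round(s_0, k_0) = 0x217
s_2 = Round(s_1, k_1) = 0x44E

0x44E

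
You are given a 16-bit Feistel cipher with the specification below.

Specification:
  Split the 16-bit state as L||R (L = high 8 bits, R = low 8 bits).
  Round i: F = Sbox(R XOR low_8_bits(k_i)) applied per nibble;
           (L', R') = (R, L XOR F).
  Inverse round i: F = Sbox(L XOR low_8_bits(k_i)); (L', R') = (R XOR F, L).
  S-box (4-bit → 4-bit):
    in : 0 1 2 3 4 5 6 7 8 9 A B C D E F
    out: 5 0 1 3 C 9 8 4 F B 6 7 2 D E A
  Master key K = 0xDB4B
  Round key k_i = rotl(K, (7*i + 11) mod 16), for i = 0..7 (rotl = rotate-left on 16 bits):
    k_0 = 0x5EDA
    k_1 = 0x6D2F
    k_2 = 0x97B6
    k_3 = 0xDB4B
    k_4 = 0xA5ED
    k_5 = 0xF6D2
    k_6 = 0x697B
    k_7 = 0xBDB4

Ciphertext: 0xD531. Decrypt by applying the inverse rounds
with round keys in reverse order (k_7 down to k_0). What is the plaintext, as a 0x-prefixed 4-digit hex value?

0x8219

s_0 = ciphertext = 0xD531
s_1 = InvRound(s_0, k_7) = 0xB1D5
s_2 = InvRound(s_1, k_6) = 0xF3B1
s_3 = InvRound(s_2, k_5) = 0xA1F3
s_4 = InvRound(s_3, k_4) = 0x31A1
s_5 = InvRound(s_4, k_3) = 0xE731
s_6 = InvRound(s_5, k_2) = 0xA1E7
s_7 = InvRound(s_6, k_1) = 0x19A1
s_8 = InvRound(s_7, k_0) = 0x8219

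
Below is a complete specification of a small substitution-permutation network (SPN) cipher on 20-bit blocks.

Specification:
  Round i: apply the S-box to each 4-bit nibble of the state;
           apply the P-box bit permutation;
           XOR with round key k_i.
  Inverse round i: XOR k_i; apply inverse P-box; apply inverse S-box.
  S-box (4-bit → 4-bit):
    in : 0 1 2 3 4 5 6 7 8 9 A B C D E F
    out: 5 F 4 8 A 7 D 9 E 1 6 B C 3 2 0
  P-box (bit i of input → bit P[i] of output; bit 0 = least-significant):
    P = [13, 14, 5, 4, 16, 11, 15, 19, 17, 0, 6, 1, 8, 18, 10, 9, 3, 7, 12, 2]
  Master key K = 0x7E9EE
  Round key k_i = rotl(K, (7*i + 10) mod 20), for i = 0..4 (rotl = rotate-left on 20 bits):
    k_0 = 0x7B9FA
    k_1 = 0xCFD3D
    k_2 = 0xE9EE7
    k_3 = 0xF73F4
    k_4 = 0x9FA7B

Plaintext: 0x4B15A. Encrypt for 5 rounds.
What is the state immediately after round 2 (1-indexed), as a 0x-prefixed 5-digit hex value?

0x50675

s_0 = plaintext = 0x4B15A
s_1 = Round(s_0, k_0) = 0x0721D
s_2 = Round(s_1, k_1) = 0x50675
s_3 = Round(s_2, k_2) = 0x5EB0D
s_4 = Round(s_3, k_3) = 0x8837F
s_5 = Round(s_4, k_4) = 0x4ECFD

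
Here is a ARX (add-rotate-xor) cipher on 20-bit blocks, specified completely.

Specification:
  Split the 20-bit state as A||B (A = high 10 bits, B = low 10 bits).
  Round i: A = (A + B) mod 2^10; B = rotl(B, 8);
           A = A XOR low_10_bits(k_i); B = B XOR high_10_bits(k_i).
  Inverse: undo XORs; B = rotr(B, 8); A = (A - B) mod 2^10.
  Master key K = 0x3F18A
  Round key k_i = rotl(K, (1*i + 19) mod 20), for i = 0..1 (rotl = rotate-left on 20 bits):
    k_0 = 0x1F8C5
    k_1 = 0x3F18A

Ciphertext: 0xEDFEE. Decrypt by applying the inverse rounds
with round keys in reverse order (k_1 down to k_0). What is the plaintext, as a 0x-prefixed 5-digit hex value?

s_0 = ciphertext = 0xEDFEE
s_1 = InvRound(s_0, k_1) = 0x7C84B
s_2 = InvRound(s_1, k_0) = 0x18CD4

0x18CD4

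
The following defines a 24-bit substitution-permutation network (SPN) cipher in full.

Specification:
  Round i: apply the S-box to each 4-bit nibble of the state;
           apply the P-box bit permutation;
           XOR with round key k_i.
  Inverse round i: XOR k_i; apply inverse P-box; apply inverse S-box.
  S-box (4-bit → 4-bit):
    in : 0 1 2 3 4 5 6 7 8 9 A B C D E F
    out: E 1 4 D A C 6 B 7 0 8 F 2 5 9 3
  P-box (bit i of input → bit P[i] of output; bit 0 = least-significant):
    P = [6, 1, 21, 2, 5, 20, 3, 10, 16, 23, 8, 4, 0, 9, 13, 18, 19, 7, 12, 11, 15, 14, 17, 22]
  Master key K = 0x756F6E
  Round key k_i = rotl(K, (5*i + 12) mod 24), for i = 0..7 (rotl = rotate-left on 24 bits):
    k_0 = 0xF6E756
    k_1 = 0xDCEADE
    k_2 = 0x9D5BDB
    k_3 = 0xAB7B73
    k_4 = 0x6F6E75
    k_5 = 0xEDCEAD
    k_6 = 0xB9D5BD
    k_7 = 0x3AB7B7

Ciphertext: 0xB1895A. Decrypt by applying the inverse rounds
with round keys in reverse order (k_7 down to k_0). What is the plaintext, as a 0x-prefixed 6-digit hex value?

s_0 = ciphertext = 0xB1895A
s_1 = InvRound(s_0, k_7) = 0x2B8F3E
s_2 = InvRound(s_1, k_6) = 0x60FCCC
s_3 = InvRound(s_2, k_5) = 0x9DBF11
s_4 = InvRound(s_3, k_4) = 0xB296F3
s_5 = InvRound(s_4, k_3) = 0xF72D49
s_6 = InvRound(s_5, k_2) = 0x086AA6
s_7 = InvRound(s_6, k_1) = 0xE9A481
s_8 = InvRound(s_7, k_0) = 0x6F73C7

0x6F73C7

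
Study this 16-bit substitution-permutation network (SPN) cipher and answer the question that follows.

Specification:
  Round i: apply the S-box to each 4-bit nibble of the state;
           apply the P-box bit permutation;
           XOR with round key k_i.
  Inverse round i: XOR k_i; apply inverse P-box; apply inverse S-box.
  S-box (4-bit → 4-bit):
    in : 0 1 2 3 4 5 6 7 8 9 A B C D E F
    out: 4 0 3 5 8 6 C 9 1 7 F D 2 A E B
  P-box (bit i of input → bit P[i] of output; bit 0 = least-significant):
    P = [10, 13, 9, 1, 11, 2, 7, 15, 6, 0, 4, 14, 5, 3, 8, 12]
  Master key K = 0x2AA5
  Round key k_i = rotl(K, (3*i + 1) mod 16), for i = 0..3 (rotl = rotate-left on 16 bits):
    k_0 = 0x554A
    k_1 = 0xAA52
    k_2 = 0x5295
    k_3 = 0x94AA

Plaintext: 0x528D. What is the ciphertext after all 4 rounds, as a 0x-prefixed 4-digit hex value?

0x560F

s_0 = plaintext = 0x528D
s_1 = Round(s_0, k_0) = 0x7C01
s_2 = Round(s_1, k_1) = 0xBAF3
s_3 = Round(s_2, k_2) = 0x8DE0
s_4 = Round(s_3, k_3) = 0x560F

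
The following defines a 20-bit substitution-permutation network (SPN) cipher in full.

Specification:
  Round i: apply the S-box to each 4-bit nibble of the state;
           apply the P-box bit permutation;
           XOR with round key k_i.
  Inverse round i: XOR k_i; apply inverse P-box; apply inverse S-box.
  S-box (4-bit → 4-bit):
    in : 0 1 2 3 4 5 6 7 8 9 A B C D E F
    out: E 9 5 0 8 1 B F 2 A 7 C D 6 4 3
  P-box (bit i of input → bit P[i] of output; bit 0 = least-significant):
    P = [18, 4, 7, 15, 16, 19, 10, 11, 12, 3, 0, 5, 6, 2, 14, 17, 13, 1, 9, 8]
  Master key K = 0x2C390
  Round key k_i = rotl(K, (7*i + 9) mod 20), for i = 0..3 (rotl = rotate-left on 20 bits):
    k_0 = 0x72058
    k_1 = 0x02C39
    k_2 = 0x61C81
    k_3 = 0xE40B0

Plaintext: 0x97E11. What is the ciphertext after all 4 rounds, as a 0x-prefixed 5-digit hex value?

0xAA759

s_0 = plaintext = 0x97E11
s_1 = Round(s_0, k_0) = 0x0E91F
s_2 = Round(s_1, k_1) = 0x56703
s_3 = Round(s_2, k_2) = 0xC20EC
s_4 = Round(s_3, k_3) = 0xAA759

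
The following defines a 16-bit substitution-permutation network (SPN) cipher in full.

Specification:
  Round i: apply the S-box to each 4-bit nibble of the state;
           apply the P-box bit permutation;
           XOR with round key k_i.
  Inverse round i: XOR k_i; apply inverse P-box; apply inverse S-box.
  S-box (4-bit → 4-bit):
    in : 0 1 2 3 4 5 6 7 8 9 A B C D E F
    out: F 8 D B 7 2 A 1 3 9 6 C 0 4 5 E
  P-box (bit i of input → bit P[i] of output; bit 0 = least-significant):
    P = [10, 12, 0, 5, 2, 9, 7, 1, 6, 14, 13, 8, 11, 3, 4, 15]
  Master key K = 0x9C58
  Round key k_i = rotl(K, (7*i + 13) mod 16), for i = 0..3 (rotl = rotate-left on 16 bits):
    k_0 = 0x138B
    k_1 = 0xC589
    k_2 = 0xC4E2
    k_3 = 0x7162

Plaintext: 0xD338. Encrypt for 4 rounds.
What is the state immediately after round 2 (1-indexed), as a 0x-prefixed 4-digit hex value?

0xAD50

s_0 = plaintext = 0xD338
s_1 = Round(s_0, k_0) = 0x44DD
s_2 = Round(s_1, k_1) = 0xAD50
s_3 = Round(s_2, k_2) = 0xF2DB
s_4 = Round(s_3, k_3) = 0xD09B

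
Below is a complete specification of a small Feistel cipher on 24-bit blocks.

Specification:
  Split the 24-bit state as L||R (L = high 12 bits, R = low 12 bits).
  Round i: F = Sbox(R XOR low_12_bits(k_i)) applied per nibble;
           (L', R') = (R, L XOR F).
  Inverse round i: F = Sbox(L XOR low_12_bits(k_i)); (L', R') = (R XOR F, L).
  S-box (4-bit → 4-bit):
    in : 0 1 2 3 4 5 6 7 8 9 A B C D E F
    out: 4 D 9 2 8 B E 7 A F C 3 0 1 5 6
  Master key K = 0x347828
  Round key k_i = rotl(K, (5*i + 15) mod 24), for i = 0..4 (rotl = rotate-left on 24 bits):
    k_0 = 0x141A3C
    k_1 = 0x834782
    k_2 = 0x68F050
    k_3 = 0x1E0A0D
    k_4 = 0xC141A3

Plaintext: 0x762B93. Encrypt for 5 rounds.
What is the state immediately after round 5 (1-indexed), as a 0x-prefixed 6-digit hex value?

0xAD756D

s_0 = plaintext = 0x762B93
s_1 = Round(s_0, k_0) = 0xB93AA4
s_2 = Round(s_1, k_1) = 0xAA4A0D
s_3 = Round(s_2, k_2) = 0xA0D615
s_4 = Round(s_3, k_3) = 0x615AD7
s_5 = Round(s_4, k_4) = 0xAD756D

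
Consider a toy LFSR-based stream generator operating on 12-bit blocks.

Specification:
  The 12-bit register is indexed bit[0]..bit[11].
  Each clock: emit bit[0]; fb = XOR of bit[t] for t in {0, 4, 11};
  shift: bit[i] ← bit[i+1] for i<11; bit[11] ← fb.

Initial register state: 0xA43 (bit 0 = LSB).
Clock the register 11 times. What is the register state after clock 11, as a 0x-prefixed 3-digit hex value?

reg_0 = 0xA43
clock 1: out=1, reg = 0x521
clock 2: out=1, reg = 0xA90
clock 3: out=0, reg = 0x548
clock 4: out=0, reg = 0x2A4
clock 5: out=0, reg = 0x152
clock 6: out=0, reg = 0x8A9
clock 7: out=1, reg = 0x454
clock 8: out=0, reg = 0xA2A
clock 9: out=0, reg = 0xD15
clock 10: out=1, reg = 0xE8A
clock 11: out=0, reg = 0xF45

0xF45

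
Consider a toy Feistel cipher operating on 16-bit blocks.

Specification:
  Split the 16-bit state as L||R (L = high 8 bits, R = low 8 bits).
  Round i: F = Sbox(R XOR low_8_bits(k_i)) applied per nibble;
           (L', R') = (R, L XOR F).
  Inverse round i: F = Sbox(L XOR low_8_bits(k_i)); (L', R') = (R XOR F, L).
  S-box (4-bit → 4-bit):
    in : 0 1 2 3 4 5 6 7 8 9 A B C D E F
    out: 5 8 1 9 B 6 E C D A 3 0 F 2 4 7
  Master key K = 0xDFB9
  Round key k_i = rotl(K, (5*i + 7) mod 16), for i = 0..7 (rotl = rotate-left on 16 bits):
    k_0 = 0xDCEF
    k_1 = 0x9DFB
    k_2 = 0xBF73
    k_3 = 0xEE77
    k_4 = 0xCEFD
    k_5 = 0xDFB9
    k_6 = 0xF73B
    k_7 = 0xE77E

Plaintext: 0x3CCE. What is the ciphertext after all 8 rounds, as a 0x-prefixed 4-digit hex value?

0xB542

s_0 = plaintext = 0x3CCE
s_1 = Round(s_0, k_0) = 0xCE24
s_2 = Round(s_1, k_1) = 0x24E9
s_3 = Round(s_2, k_2) = 0xE987
s_4 = Round(s_3, k_3) = 0x879C
s_5 = Round(s_4, k_4) = 0x9C6F
s_6 = Round(s_5, k_5) = 0x6FB2
s_7 = Round(s_6, k_6) = 0xB2B5
s_8 = Round(s_7, k_7) = 0xB542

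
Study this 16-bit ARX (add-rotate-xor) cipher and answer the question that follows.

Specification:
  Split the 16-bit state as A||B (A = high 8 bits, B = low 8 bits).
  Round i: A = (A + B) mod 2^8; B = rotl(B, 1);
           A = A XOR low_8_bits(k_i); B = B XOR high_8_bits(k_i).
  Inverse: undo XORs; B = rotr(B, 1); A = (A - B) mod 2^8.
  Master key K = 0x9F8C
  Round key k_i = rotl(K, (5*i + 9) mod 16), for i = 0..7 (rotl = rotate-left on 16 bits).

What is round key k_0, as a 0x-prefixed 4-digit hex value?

0x193F

K = 0x9F8C
k_0 = rotl(K, (5*0+9) mod 16) = rotl(K, 9) = 0x193F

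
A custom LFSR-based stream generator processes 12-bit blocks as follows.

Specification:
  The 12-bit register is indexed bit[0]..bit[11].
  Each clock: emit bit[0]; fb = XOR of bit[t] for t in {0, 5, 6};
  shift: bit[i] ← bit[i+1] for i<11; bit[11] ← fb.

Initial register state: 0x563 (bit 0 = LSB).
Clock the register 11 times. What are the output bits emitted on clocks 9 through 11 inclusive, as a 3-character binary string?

reg_0 = 0x563
clock 1: out=1, reg = 0xAB1
clock 2: out=1, reg = 0x558
clock 3: out=0, reg = 0xAAC
clock 4: out=0, reg = 0xD56
clock 5: out=0, reg = 0xEAB
clock 6: out=1, reg = 0x755
clock 7: out=1, reg = 0x3AA
clock 8: out=0, reg = 0x9D5
clock 9: out=1, reg = 0x4EA
clock 10: out=0, reg = 0x275
clock 11: out=1, reg = 0x93A

101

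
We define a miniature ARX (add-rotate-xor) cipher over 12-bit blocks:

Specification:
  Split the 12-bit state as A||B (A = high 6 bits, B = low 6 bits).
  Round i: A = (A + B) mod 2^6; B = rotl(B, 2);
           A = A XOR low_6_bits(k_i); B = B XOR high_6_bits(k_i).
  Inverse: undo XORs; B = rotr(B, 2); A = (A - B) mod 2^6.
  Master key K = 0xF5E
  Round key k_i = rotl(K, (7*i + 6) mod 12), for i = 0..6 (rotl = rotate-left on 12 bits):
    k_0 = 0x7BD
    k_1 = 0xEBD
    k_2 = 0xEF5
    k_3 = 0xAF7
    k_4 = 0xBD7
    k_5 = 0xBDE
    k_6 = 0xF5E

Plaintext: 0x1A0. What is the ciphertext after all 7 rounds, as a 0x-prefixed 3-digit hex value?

s_0 = plaintext = 0x1A0
s_1 = Round(s_0, k_0) = 0x6DC
s_2 = Round(s_1, k_1) = 0x28B
s_3 = Round(s_2, k_2) = 0x817
s_4 = Round(s_3, k_3) = 0x036
s_5 = Round(s_4, k_4) = 0x874
s_6 = Round(s_5, k_5) = 0x2FC
s_7 = Round(s_6, k_6) = 0x64E

0x64E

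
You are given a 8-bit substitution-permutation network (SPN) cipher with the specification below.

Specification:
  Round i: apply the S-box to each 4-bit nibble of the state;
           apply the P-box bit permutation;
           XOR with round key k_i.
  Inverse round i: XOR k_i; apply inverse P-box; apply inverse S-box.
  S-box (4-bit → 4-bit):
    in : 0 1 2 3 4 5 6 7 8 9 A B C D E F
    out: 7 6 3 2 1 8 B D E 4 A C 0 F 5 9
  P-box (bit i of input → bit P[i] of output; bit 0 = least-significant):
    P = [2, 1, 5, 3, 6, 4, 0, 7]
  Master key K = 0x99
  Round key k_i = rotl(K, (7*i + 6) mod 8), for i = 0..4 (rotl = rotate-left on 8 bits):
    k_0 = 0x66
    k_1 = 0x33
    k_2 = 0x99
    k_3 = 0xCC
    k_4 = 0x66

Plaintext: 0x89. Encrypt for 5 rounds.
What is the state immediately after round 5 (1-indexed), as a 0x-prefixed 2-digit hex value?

0xB4

s_0 = plaintext = 0x89
s_1 = Round(s_0, k_0) = 0xD7
s_2 = Round(s_1, k_1) = 0xCE
s_3 = Round(s_2, k_2) = 0xBD
s_4 = Round(s_3, k_3) = 0x63
s_5 = Round(s_4, k_4) = 0xB4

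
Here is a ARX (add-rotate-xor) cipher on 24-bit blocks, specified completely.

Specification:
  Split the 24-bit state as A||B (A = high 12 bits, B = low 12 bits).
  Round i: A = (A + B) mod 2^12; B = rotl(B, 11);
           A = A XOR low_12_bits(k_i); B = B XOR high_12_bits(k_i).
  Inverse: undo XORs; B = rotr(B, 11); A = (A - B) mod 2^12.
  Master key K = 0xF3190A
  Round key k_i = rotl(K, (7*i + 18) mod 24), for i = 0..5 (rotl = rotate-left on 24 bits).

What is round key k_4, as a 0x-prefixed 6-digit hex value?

0xBCC642

K = 0xF3190A
k_0 = rotl(K, (7*0+18) mod 24) = rotl(K, 18) = 0x2BCC64
k_1 = rotl(K, (7*1+18) mod 24) = rotl(K, 1) = 0xE63215
k_2 = rotl(K, (7*2+18) mod 24) = rotl(K, 8) = 0x190AF3
k_3 = rotl(K, (7*3+18) mod 24) = rotl(K, 15) = 0x85798C
k_4 = rotl(K, (7*4+18) mod 24) = rotl(K, 22) = 0xBCC642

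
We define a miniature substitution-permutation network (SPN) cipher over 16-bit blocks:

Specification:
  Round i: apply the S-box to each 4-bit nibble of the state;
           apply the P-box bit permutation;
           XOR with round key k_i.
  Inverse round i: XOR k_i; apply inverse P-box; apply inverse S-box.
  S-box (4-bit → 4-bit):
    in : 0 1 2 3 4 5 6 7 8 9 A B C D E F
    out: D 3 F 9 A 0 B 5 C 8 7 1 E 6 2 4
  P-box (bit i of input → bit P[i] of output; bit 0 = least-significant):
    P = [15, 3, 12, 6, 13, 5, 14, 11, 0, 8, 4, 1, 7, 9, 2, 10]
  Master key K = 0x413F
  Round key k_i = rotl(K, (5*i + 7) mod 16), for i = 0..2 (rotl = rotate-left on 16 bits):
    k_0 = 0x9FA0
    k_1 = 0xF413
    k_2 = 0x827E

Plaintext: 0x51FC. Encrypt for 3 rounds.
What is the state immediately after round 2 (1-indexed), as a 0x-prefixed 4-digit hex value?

s_0 = plaintext = 0x51FC
s_1 = Round(s_0, k_0) = 0xCEE9
s_2 = Round(s_1, k_1) = 0xF377
s_3 = Round(s_2, k_2) = 0x7279

0xF377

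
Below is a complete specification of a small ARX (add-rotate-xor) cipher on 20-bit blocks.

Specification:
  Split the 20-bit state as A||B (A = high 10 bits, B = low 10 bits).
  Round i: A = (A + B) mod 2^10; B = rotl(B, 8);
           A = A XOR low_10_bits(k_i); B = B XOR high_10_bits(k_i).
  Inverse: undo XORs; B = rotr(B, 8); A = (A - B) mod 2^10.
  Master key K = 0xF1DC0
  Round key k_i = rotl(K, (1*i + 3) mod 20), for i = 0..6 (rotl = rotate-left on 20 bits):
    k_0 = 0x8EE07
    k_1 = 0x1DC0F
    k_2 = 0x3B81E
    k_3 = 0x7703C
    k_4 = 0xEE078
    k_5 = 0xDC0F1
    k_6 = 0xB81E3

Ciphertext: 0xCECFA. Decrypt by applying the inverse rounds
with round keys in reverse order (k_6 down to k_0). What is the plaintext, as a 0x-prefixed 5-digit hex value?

s_0 = ciphertext = 0xCECFA
s_1 = InvRound(s_0, k_6) = 0x9B86A
s_2 = InvRound(s_1, k_5) = 0x8D06B
s_3 = InvRound(s_2, k_4) = 0xBF74F
s_4 = InvRound(s_3, k_3) = 0x1CE4E
s_5 = InvRound(s_4, k_2) = 0x7AE82
s_6 = InvRound(s_5, k_1) = 0x83BD6
s_7 = InvRound(s_6, k_0) = 0x153B5

0x153B5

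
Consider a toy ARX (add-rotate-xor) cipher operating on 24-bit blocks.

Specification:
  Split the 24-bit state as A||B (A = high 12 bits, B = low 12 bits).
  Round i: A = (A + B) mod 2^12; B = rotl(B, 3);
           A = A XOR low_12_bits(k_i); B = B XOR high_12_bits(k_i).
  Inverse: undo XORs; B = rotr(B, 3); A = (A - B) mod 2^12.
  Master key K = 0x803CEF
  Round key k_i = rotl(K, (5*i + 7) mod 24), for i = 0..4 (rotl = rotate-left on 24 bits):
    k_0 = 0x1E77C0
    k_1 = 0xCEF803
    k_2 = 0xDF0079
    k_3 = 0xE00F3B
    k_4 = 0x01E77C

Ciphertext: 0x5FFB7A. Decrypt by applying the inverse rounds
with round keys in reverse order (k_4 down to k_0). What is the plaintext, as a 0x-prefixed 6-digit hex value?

s_0 = ciphertext = 0x5FFB7A
s_1 = InvRound(s_0, k_4) = 0x91796C
s_2 = InvRound(s_1, k_3) = 0xD3F8ED
s_3 = InvRound(s_2, k_2) = 0x2A3AA3
s_4 = InvRound(s_3, k_1) = 0x1D78C9
s_5 = InvRound(s_4, k_0) = 0x8F2D25

0x8F2D25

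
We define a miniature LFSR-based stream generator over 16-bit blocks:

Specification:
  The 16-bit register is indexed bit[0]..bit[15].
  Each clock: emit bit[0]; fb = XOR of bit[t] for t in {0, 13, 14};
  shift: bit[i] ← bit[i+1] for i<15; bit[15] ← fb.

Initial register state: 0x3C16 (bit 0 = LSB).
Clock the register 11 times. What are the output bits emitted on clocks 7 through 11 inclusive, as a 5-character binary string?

00001

reg_0 = 0x3C16
clock 1: out=0, reg = 0x9E0B
clock 2: out=1, reg = 0xCF05
clock 3: out=1, reg = 0x6782
clock 4: out=0, reg = 0x33C1
clock 5: out=1, reg = 0x19E0
clock 6: out=0, reg = 0x0CF0
clock 7: out=0, reg = 0x0678
clock 8: out=0, reg = 0x033C
clock 9: out=0, reg = 0x019E
clock 10: out=0, reg = 0x00CF
clock 11: out=1, reg = 0x8067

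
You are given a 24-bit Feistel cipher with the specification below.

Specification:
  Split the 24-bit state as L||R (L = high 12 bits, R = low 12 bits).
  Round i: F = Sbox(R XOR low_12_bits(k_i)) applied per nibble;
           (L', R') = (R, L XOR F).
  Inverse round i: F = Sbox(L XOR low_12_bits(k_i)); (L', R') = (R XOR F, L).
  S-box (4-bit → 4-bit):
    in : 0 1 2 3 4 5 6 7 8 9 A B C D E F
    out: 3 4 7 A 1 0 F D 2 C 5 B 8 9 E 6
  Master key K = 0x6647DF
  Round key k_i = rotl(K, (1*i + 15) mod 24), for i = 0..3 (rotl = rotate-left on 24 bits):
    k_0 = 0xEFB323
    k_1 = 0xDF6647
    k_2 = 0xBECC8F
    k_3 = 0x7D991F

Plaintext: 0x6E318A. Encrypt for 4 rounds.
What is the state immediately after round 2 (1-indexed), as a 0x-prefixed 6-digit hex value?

s_0 = plaintext = 0x6E318A
s_1 = Round(s_0, k_0) = 0x18A1BF
s_2 = Round(s_1, k_1) = 0x1BFCE8
s_3 = Round(s_2, k_2) = 0xCE8242
s_4 = Round(s_3, k_3) = 0x2427E1

0x1BFCE8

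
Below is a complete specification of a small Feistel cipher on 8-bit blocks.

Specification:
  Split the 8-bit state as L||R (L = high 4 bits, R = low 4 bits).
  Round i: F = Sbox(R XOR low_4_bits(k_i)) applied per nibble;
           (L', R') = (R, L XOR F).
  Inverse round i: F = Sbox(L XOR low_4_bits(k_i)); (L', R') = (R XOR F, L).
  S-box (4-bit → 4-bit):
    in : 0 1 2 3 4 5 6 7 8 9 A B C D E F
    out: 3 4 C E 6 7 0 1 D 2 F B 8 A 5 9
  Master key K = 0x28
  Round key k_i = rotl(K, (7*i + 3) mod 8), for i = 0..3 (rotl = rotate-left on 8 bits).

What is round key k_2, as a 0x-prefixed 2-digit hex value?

K = 0x28
k_0 = rotl(K, (7*0+3) mod 8) = rotl(K, 3) = 0x41
k_1 = rotl(K, (7*1+3) mod 8) = rotl(K, 2) = 0xA0
k_2 = rotl(K, (7*2+3) mod 8) = rotl(K, 1) = 0x50

0x50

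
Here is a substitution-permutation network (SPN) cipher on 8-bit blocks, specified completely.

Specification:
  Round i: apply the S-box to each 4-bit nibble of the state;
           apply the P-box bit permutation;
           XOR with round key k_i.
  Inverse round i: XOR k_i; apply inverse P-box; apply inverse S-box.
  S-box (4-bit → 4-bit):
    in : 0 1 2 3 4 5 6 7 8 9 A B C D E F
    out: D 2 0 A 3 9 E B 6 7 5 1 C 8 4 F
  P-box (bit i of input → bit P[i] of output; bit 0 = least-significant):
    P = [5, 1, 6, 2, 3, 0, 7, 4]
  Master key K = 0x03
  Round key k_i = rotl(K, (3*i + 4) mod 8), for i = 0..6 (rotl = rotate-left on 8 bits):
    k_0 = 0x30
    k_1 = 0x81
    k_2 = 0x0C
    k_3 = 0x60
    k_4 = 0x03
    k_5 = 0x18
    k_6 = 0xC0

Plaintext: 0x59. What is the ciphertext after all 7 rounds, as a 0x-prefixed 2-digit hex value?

0x26

s_0 = plaintext = 0x59
s_1 = Round(s_0, k_0) = 0x4A
s_2 = Round(s_1, k_1) = 0xE8
s_3 = Round(s_2, k_2) = 0xCE
s_4 = Round(s_3, k_3) = 0xB0
s_5 = Round(s_4, k_4) = 0x6F
s_6 = Round(s_5, k_5) = 0xEF
s_7 = Round(s_6, k_6) = 0x26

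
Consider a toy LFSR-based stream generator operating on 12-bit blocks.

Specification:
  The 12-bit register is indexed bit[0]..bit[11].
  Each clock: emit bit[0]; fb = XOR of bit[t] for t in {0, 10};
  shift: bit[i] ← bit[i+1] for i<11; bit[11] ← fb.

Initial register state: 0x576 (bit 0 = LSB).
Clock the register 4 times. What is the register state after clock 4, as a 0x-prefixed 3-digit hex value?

0xB57

reg_0 = 0x576
clock 1: out=0, reg = 0xABB
clock 2: out=1, reg = 0xD5D
clock 3: out=1, reg = 0x6AE
clock 4: out=0, reg = 0xB57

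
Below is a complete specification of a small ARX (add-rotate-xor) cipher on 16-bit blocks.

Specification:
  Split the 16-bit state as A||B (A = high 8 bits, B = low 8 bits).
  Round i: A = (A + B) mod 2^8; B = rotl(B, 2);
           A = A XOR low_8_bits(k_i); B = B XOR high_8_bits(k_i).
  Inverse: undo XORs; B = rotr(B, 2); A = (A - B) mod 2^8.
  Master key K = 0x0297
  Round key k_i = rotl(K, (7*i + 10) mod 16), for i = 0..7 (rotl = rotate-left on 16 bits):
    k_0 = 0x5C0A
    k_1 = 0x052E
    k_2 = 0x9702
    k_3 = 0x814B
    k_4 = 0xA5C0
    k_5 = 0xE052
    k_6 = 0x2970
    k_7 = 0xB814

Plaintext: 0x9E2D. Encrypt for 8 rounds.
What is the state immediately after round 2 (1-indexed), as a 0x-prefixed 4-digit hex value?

s_0 = plaintext = 0x9E2D
s_1 = Round(s_0, k_0) = 0xC1E8
s_2 = Round(s_1, k_1) = 0x87A6
s_3 = Round(s_2, k_2) = 0x2F0D
s_4 = Round(s_3, k_3) = 0x77B5
s_5 = Round(s_4, k_4) = 0xEC73
s_6 = Round(s_5, k_5) = 0x0D2D
s_7 = Round(s_6, k_6) = 0x4A9D
s_8 = Round(s_7, k_7) = 0xF3CE

0x87A6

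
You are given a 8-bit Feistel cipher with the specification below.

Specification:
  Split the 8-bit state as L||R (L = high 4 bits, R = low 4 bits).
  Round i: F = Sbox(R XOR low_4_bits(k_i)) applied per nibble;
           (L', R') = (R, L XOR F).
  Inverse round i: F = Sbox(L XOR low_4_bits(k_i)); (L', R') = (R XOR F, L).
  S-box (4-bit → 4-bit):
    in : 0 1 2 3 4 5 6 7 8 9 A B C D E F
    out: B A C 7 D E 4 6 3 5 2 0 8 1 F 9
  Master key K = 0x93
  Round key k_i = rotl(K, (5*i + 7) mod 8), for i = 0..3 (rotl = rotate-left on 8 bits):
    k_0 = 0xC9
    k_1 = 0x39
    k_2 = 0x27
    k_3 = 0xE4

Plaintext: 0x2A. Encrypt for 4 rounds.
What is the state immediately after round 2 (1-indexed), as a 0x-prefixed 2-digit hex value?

s_0 = plaintext = 0x2A
s_1 = Round(s_0, k_0) = 0xA5
s_2 = Round(s_1, k_1) = 0x52
s_3 = Round(s_2, k_2) = 0x2B
s_4 = Round(s_3, k_3) = 0xBB

0x52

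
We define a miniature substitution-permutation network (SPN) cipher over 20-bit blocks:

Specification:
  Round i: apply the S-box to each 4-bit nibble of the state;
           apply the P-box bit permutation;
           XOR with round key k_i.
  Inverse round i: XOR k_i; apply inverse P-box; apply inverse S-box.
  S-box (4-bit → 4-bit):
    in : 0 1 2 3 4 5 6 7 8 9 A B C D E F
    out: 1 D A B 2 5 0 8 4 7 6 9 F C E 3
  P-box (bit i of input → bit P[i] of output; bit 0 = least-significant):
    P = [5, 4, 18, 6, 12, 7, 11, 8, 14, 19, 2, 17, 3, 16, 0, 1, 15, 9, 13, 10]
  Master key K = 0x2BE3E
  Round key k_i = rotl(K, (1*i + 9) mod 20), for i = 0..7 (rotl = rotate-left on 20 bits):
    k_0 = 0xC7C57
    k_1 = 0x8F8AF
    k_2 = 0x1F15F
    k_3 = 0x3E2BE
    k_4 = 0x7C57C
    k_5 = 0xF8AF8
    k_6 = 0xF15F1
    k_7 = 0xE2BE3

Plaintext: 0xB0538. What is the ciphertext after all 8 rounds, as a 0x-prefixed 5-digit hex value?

0x5021B

s_0 = plaintext = 0xB0538
s_1 = Round(s_0, k_0) = 0x8A9DB
s_2 = Round(s_1, k_1) = 0x191CA
s_3 = Round(s_2, k_2) = 0x60CC2
s_4 = Round(s_3, k_3) = 0x9BB62
s_5 = Round(s_4, k_4) = 0x52726
s_6 = Round(s_5, k_5) = 0xC2B7A
s_7 = Round(s_6, k_6) = 0x8F2E3
s_8 = Round(s_7, k_7) = 0x5021B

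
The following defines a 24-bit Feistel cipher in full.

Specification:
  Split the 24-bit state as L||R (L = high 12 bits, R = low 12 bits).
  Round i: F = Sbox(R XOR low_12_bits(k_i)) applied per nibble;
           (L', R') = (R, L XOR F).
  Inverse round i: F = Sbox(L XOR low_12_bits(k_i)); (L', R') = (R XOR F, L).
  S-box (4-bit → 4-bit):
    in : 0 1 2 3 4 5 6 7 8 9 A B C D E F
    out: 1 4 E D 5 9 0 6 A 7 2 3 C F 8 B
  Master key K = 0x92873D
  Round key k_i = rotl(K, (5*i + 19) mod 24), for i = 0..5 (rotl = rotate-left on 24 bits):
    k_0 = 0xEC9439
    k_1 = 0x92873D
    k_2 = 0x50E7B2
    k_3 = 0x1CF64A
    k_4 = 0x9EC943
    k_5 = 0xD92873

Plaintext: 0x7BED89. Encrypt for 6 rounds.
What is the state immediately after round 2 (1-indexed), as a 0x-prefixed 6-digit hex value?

s_0 = plaintext = 0x7BED89
s_1 = Round(s_0, k_0) = 0xD8908F
s_2 = Round(s_1, k_1) = 0x08FBB7
s_3 = Round(s_2, k_2) = 0xBB7C96
s_4 = Round(s_3, k_3) = 0xC9694B
s_5 = Round(s_4, k_4) = 0x94BD8C
s_6 = Round(s_5, k_5) = 0xD8C0F0

0x08FBB7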